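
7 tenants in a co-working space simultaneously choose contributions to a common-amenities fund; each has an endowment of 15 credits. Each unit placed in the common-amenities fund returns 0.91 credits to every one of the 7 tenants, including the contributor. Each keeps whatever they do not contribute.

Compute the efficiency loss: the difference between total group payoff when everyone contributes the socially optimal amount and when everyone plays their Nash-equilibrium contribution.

The private return per contributed unit is 0.91 < 1, so contributing 0 is dominant for every player. At the Nash equilibrium everyone keeps their 15, and the group total is 7 × 15 = 105.
Each contributed unit returns 6.370 to the group as a whole (0.91 to each of 7 players), which exceeds 1, so the social optimum is full contribution: group total = 6.370 × 105 = 668.85.
Efficiency loss = 668.85 − 105 = 563.85.

563.85 credits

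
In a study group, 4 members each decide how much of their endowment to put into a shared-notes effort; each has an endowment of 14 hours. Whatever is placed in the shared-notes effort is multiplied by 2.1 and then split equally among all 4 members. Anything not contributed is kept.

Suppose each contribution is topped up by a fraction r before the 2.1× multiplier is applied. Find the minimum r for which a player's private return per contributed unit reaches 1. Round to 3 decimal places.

With matching at rate r, one contributed unit becomes (1 + r) in the shared-notes effort and returns 2.1 × (1 + r) / 4 to the contributor.
Setting this equal to 1: 1 + r = 4/2.1 = 1.9048.
So the minimum matching rate is r = 1.9048 − 1 = 0.905.

0.905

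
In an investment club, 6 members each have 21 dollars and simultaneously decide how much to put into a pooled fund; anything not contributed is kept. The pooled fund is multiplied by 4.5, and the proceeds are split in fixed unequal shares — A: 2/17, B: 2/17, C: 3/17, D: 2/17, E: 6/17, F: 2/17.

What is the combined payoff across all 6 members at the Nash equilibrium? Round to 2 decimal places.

199.50 dollars

A player with share s gets back 4.5·s per unit contributed, so full contribution is dominant for anyone with s > 1/4.5 = 0.2222 and zero contribution is dominant for anyone below.
E alone (share 6/17) is above the threshold, contributing 21; the remaining 5 contribute 0. Total contributed: 21.
The pooled fund pays out 4.5 × 21 = 94.50 in total (split across the unequal shares, but the aggregate is all that matters for the group sum).
The 5 free-riders keep 21 each, adding 105. Group total = 105 + 94.50 = 199.50.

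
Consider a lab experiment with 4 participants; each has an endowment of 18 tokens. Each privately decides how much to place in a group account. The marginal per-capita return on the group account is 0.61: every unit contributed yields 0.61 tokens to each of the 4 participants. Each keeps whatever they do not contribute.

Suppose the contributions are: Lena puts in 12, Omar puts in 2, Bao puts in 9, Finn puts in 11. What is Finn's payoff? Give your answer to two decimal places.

27.74 tokens

Total contributed: 12 + 2 + 9 + 11 = 34.
Each receives 0.61 × 34 = 20.74 from the group account.
Finn keeps 18 − 11 = 7, so Finn's payoff is 7 + 20.74 = 27.74.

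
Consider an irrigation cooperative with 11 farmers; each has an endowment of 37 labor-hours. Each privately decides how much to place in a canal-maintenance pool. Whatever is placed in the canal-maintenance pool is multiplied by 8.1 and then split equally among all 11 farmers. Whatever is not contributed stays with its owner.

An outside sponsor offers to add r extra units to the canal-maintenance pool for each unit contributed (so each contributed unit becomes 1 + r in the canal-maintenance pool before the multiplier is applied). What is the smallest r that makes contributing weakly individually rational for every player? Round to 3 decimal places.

0.358

With matching at rate r, one contributed unit becomes (1 + r) in the canal-maintenance pool and returns 8.1 × (1 + r) / 11 to the contributor.
Setting this equal to 1: 1 + r = 11/8.1 = 1.3580.
So the minimum matching rate is r = 1.3580 − 1 = 0.358.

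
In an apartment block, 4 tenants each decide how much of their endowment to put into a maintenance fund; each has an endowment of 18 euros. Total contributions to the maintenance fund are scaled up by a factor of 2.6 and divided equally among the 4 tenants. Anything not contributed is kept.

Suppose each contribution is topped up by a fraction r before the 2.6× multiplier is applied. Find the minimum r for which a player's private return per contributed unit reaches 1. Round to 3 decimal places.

With matching at rate r, one contributed unit becomes (1 + r) in the maintenance fund and returns 2.6 × (1 + r) / 4 to the contributor.
Setting this equal to 1: 1 + r = 4/2.6 = 1.5385.
So the minimum matching rate is r = 1.5385 − 1 = 0.538.

0.538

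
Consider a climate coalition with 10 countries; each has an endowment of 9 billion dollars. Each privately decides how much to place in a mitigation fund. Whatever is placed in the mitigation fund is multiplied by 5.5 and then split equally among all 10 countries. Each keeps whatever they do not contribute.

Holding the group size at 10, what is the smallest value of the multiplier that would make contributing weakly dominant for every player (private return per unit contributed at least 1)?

A contributed unit returns (multiplier)/10 to its contributor.
This reaches 1 exactly when the multiplier is 10.

10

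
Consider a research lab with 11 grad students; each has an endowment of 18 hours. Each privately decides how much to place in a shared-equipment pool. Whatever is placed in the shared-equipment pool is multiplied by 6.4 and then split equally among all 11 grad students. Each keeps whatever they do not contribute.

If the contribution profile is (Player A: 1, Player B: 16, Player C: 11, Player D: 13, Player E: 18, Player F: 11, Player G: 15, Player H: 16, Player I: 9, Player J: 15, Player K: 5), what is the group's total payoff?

Total contributed: 1 + 16 + 11 + 13 + 18 + 11 + 15 + 16 + 9 + 15 + 5 = 130; total kept: 11 × 18 − 130 = 68.
The shared-equipment pool pays out 6.4 × 130 = 832.00 in aggregate.
Group total = 68 + 832.00 = 900.00.

900.00 hours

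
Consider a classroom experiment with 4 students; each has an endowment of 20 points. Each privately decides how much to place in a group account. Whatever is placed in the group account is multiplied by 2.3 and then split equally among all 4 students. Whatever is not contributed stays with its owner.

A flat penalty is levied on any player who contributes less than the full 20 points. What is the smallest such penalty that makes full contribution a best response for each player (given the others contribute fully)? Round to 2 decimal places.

Given the others contribute fully, the best deviation is to contribute 0 (any partial contribution still incurs the fine and gives up units whose private return 0.5750 is below 1).
Deviating from 20 to 0 saves 20 points but forfeits the deviator's share of the drop in the group account: 2.3/4 × 20 = 11.50.
So the deviation gain is 20 − 11.50 = 8.50, and the fine must be at least 8.50 points to wipe it out.

8.50 points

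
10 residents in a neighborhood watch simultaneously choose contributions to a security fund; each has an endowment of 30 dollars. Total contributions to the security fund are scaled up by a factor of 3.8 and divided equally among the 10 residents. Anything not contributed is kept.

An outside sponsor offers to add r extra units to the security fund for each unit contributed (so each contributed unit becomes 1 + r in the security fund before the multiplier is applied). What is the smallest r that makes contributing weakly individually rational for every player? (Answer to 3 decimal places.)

1.632

With matching at rate r, one contributed unit becomes (1 + r) in the security fund and returns 3.8 × (1 + r) / 10 to the contributor.
Setting this equal to 1: 1 + r = 10/3.8 = 2.6316.
So the minimum matching rate is r = 2.6316 − 1 = 1.632.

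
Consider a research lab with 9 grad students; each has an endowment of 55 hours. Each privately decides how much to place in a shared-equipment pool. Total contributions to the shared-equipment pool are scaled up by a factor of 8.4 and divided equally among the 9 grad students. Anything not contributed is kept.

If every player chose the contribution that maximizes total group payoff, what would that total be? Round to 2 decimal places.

Each contributed unit returns 8.400 to the group as a whole (0.9333 to each of 9 players), which exceeds 1, so the social optimum is full contribution: group total = 8.400 × 495 = 4158.00.

4158.00 hours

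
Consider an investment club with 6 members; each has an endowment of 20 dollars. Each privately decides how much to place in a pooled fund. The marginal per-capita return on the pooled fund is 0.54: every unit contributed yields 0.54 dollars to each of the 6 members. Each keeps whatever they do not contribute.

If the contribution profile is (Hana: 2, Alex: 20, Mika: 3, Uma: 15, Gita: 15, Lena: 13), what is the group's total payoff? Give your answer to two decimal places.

272.32 dollars

Total contributed: 2 + 20 + 3 + 15 + 15 + 13 = 68; total kept: 6 × 20 − 68 = 52.
The pooled fund pays out 0.54 × 6 × 68 = 220.32 in aggregate.
Group total = 52 + 220.32 = 272.32.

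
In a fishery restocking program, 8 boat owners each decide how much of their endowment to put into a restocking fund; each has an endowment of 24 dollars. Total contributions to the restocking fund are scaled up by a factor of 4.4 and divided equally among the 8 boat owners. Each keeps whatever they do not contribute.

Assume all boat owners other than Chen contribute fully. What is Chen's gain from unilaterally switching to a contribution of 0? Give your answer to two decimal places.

Switching from a contribution of 24 to 0 lets Chen keep an extra 24 dollars, but lowers the restocking fund by 24, which costs Chen their own share of that drop: 4.4/8 × 24 = 13.20.
Net gain = 24 − 13.20 = 10.80. The private return per contributed unit (0.5500) is below 1, so free-riding is indeed the best response regardless of what the others do.

10.80 dollars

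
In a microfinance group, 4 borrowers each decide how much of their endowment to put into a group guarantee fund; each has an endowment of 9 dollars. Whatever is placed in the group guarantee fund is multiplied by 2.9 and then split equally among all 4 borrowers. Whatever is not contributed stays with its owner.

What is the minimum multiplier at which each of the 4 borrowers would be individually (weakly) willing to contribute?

A contributed unit returns (multiplier)/4 to its contributor.
This reaches 1 exactly when the multiplier is 4.

4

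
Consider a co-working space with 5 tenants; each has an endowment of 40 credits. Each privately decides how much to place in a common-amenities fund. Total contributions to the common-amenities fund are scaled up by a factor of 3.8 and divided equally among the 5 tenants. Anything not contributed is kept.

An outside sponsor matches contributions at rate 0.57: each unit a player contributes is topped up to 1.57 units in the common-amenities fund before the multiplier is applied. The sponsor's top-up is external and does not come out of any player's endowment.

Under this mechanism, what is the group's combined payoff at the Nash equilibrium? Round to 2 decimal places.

1193.20 credits

With the mechanism, a contributed unit returns 3.8 × 1.57 / 5 = 1.1932 per unit of net cost to the contributor — now above 1 — so contributing fully is weakly dominant for every player.
At the Nash equilibrium everyone contributes 40. Group total payoff = 3.8 × 1.57 × 200 = 1193.20.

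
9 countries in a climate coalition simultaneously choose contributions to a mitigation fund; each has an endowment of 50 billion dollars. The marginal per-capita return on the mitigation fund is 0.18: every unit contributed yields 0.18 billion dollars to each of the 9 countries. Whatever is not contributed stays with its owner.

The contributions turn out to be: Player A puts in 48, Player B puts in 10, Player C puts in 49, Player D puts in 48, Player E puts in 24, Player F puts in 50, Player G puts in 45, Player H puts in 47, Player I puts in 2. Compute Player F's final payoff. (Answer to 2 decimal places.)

58.14 billion dollars

Total contributed: 48 + 10 + 49 + 48 + 24 + 50 + 45 + 47 + 2 = 323.
Each receives 0.18 × 323 = 58.14 from the mitigation fund.
Player F keeps 50 − 50 = 0, so Player F's payoff is 0 + 58.14 = 58.14.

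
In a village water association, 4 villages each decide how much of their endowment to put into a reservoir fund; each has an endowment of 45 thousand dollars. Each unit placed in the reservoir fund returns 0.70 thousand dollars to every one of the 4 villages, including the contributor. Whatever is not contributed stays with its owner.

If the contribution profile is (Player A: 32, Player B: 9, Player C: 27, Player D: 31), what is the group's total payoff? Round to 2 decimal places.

Total contributed: 32 + 9 + 27 + 31 = 99; total kept: 4 × 45 − 99 = 81.
The reservoir fund pays out 0.70 × 4 × 99 = 277.20 in aggregate.
Group total = 81 + 277.20 = 358.20.

358.20 thousand dollars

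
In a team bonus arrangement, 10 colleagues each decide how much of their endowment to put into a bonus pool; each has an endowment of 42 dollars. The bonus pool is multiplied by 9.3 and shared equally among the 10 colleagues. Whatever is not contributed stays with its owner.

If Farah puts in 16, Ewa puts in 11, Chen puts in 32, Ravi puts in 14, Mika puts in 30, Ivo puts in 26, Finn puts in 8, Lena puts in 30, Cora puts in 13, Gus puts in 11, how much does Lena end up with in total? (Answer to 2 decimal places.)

Total contributed: 16 + 11 + 32 + 14 + 30 + 26 + 8 + 30 + 13 + 11 = 191.
Each receives 9.3 × 191 / 10 = 177.63 from the bonus pool.
Lena keeps 42 − 30 = 12, so Lena's payoff is 12 + 177.63 = 189.63.

189.63 dollars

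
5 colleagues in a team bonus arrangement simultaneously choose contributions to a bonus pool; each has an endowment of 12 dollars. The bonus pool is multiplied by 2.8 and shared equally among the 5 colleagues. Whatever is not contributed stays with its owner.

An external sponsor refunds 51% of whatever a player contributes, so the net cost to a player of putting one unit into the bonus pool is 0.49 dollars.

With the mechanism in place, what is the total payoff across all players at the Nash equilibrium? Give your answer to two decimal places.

Under the mechanism each unit contributed yields (2.8/5) / 0.49 = 1.1429 back to its contributor per unit of net cost, which exceeds 1, making full contribution the dominant choice for everyone.
At the Nash equilibrium everyone contributes 12. Group total payoff = 5 × (12 × 0.51 + 2.8 × 12) = 198.60.

198.60 dollars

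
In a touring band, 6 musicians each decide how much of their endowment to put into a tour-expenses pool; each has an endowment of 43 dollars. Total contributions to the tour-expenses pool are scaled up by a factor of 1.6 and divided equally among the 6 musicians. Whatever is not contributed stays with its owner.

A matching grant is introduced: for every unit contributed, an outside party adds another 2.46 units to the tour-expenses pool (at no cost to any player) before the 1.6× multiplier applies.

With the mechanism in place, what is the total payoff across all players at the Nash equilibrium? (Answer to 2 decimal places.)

258.00 dollars

With the mechanism, a contributed unit returns 1.6 × 3.46 / 6 = 0.9227 per unit of net cost — still below 1 — so contributing 0 remains dominant for every player.
Everyone keeps their endowment and the group total is 6 × 43 = 258.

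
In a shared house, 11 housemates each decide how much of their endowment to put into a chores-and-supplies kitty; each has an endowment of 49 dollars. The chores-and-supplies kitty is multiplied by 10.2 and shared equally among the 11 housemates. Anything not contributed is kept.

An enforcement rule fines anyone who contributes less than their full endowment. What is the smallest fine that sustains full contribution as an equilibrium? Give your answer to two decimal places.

3.56 dollars

Given the others contribute fully, the best deviation is to contribute 0 (any partial contribution still incurs the fine and gives up units whose private return 0.9273 is below 1).
Deviating from 49 to 0 saves 49 dollars but forfeits the deviator's share of the drop in the chores-and-supplies kitty: 10.2/11 × 49 = 45.44.
So the deviation gain is 49 − 45.44 = 3.56, and the fine must be at least 3.56 dollars to wipe it out.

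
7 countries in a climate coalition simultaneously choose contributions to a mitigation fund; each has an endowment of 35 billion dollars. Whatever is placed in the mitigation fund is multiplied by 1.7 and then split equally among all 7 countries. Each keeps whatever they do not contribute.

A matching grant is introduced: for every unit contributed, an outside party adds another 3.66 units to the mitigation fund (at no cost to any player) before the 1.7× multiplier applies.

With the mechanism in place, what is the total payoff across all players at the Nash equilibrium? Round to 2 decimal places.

1940.89 billion dollars

The effective private return per unit is now 1.7 × 4.66 / 7 = 1.1317 > 1, so every player's dominant strategy flips to full contribution.
So the Nash equilibrium is full contribution by all 7; the group earns 1.7 × 4.66 × 245 = 1940.89.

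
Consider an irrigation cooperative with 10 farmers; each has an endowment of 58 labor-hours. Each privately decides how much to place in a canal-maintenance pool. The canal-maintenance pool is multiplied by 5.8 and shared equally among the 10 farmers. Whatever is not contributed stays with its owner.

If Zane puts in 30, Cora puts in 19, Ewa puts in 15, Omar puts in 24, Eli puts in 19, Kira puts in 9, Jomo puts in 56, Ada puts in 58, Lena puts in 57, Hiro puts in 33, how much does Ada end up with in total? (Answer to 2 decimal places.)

Total contributed: 30 + 19 + 15 + 24 + 19 + 9 + 56 + 58 + 57 + 33 = 320.
Each receives 5.8 × 320 / 10 = 185.60 from the canal-maintenance pool.
Ada keeps 58 − 58 = 0, so Ada's payoff is 0 + 185.60 = 185.60.

185.60 labor-hours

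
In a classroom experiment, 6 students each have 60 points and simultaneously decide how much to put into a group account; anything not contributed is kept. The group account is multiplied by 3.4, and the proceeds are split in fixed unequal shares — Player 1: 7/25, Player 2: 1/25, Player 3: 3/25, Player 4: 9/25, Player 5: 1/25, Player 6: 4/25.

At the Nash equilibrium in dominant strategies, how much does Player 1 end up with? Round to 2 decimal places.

A player with share s gets back 3.4·s per unit contributed, so full contribution is dominant for anyone with s > 1/3.4 = 0.2941 and zero contribution is dominant for anyone below.
Player 4 alone (share 9/25) is above the threshold, contributing 60; the remaining 5 contribute 0. Total contributed: 60.
Player 1 keeps 60 and receives 3.4 × 60 × 7/25 = 57.12 from the group account, for a payoff of 117.12.

117.12 points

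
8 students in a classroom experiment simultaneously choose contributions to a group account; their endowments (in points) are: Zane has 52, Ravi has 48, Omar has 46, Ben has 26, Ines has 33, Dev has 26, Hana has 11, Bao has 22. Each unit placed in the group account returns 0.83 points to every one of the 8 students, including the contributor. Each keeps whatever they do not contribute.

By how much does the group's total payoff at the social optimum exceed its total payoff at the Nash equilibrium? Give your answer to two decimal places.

1488.96 points

The private return per contributed unit is 0.83 < 1 for everyone, so the Nash equilibrium is zero contribution and the group total is Σ E_j = 52 + 48 + 46 + 26 + 33 + 26 + 11 + 22 = 264.
Each contributed unit returns 6.640 to the group, so the social optimum is full contribution by everyone: group total = 6.640 × 264 = 1752.96.
Efficiency loss = (6.640 − 1) × 264 = 1488.96.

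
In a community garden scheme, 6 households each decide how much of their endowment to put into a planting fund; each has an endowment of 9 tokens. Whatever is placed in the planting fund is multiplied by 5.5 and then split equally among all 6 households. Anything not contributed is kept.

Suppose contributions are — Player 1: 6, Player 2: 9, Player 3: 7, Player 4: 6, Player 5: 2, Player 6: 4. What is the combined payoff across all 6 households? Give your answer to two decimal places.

Total contributed: 6 + 9 + 7 + 6 + 2 + 4 = 34; total kept: 6 × 9 − 34 = 20.
The planting fund pays out 5.5 × 34 = 187.00 in aggregate.
Group total = 20 + 187.00 = 207.00.

207.00 tokens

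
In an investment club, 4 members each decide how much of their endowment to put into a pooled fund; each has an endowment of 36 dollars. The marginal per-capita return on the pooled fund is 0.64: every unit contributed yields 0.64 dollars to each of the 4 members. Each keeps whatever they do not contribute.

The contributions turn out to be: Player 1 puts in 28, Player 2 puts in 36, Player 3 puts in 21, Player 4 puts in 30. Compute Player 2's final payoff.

Total contributed: 28 + 36 + 21 + 30 = 115.
Each receives 0.64 × 115 = 73.60 from the pooled fund.
Player 2 keeps 36 − 36 = 0, so Player 2's payoff is 0 + 73.60 = 73.60.

73.60 dollars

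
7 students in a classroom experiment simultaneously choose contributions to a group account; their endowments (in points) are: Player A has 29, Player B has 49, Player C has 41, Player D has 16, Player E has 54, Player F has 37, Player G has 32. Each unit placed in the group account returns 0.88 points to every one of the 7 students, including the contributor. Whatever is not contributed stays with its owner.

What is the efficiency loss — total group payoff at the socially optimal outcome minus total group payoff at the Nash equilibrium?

The private return per contributed unit is 0.88 < 1 for everyone, so the Nash equilibrium is zero contribution and the group total is Σ E_j = 29 + 49 + 41 + 16 + 54 + 37 + 32 = 258.
Each contributed unit returns 6.160 to the group, so the social optimum is full contribution by everyone: group total = 6.160 × 258 = 1589.28.
Efficiency loss = (6.160 − 1) × 258 = 1331.28.

1331.28 points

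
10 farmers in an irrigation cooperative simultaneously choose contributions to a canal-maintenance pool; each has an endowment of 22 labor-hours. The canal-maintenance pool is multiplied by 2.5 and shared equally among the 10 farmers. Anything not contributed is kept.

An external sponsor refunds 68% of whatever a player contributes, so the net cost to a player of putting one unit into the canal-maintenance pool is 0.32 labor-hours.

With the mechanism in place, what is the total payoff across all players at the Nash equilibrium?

220.00 labor-hours

Even with the mechanism, each unit contributed returns only (2.5/10) / 0.32 = 0.7813 per unit of net cost, so contributing nothing is still dominant.
Everyone keeps their endowment and the group total is 10 × 22 = 220.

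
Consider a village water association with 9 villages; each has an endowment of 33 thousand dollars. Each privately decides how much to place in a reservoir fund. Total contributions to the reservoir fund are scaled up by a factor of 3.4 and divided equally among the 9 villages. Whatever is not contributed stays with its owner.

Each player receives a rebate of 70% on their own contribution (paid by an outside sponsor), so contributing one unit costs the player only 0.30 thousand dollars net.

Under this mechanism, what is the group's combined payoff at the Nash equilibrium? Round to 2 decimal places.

1217.70 thousand dollars

With the mechanism, a contributed unit returns (3.4/9) / 0.30 = 1.2593 per unit of net cost to the contributor — now above 1 — so contributing fully is weakly dominant for every player.
At the Nash equilibrium everyone contributes 33. Group total payoff = 9 × (33 × 0.70 + 3.4 × 33) = 1217.70.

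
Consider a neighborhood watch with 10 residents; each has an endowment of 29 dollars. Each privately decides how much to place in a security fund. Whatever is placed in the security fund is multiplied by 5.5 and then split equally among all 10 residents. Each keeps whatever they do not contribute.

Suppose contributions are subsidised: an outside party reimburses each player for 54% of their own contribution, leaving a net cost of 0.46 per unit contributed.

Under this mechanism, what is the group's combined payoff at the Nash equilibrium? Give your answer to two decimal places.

With the mechanism, a contributed unit returns (5.5/10) / 0.46 = 1.1957 per unit of net cost to the contributor — now above 1 — so contributing fully is weakly dominant for every player.
At the Nash equilibrium everyone contributes 29. Group total payoff = 10 × (29 × 0.54 + 5.5 × 29) = 1751.60.

1751.60 dollars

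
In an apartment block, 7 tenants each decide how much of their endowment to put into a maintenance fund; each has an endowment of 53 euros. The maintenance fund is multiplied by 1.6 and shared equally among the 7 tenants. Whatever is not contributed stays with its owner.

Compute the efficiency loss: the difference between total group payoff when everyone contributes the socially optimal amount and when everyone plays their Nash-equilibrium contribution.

Each contributed unit returns 1.6/7 = 0.2286 to its contributor — below 1 — so contributing 0 is dominant for every player. At the Nash equilibrium everyone keeps their 53, and the group total is 7 × 53 = 371.
Each contributed unit returns 1.600 to the group as a whole (0.2286 to each of 7 players), which exceeds 1, so the social optimum is full contribution: group total = 1.600 × 371 = 593.60.
Efficiency loss = 593.60 − 371 = 222.60.

222.60 euros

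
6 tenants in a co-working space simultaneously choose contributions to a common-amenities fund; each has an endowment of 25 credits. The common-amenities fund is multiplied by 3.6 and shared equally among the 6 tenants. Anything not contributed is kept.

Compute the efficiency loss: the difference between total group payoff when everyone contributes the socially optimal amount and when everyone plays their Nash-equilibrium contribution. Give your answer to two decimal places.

390.00 credits

Each contributed unit returns 3.6/6 = 0.6000 to its contributor — below 1 — so contributing 0 is dominant for every player. At the Nash equilibrium everyone keeps their 25, and the group total is 6 × 25 = 150.
Each contributed unit returns 3.600 to the group as a whole (0.6000 to each of 6 players), which exceeds 1, so the social optimum is full contribution: group total = 3.600 × 150 = 540.00.
Efficiency loss = 540.00 − 150 = 390.00.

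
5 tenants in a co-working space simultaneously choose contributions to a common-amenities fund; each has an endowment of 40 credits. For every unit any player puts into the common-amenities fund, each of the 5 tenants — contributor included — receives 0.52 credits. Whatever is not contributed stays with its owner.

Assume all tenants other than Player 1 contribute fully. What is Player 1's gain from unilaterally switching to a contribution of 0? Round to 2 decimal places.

19.20 credits

Switching from a contribution of 40 to 0 lets Player 1 keep an extra 40 credits, but lowers the common-amenities fund by 40, which costs Player 1 their own share of that drop: 0.52 × 40 = 20.80.
Net gain = 40 − 20.80 = 19.20. The private return per contributed unit (0.52) is below 1, so free-riding is indeed the best response regardless of what the others do.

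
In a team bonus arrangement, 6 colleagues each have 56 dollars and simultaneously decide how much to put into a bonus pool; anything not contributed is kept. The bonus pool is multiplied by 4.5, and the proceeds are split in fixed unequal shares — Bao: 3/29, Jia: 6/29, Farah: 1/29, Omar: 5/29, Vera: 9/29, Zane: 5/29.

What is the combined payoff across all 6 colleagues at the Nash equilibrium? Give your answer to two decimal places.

Player j's private return per contributed unit is 4.5 × (j's share). Contributing is weakly dominant for j when that share is at least 1/4.5 = 0.2222, and contributing 0 is dominant otherwise.
Only Vera (9/29) clears that bar, contributing 56; the remaining 5 contribute 0. Total contributed: 56.
The bonus pool pays out 4.5 × 56 = 252.00 in total (split across the unequal shares, but the aggregate is all that matters for the group sum).
The 5 free-riders keep 56 each, adding 280. Group total = 280 + 252.00 = 532.00.

532.00 dollars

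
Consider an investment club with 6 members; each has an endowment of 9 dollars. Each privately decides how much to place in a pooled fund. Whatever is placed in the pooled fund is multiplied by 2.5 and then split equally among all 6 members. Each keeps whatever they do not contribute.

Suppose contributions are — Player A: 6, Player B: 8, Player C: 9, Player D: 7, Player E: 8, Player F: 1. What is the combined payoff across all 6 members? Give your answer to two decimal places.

112.50 dollars

Total contributed: 6 + 8 + 9 + 7 + 8 + 1 = 39; total kept: 6 × 9 − 39 = 15.
The pooled fund pays out 2.5 × 39 = 97.50 in aggregate.
Group total = 15 + 97.50 = 112.50.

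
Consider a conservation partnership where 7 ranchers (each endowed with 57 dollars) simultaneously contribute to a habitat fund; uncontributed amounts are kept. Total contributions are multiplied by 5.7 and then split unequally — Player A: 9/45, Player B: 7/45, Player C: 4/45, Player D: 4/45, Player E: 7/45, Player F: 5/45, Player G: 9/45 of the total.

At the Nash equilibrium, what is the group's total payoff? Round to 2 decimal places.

934.80 dollars

Each unit j contributes comes back to j as 5.7 × (j's share), so j prefers to contribute only if that share exceeds 1/5.7 = 0.1754; otherwise keeping the unit dominates.
The shares above 0.1754 belong to Player A and Player G, contributing 57 each; the remaining 5 contribute 0. Total contributed: 114.
The habitat fund pays out 5.7 × 114 = 649.80 in total (split across the unequal shares, but the aggregate is all that matters for the group sum).
The 5 free-riders keep 57 each, adding 285. Group total = 285 + 649.80 = 934.80.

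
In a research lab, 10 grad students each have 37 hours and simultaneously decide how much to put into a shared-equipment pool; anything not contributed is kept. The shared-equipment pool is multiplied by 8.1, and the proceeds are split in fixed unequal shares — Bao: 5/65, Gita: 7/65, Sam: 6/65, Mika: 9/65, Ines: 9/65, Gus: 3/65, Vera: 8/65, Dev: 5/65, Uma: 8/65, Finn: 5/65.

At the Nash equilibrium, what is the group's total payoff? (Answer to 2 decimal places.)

895.40 hours

Each unit j contributes comes back to j as 8.1 × (j's share), so j prefers to contribute only if that share exceeds 1/8.1 = 0.1235; otherwise keeping the unit dominates.
The shares above 0.1235 belong to Mika and Ines, contributing 37 each; the remaining 8 contribute 0. Total contributed: 74.
The shared-equipment pool pays out 8.1 × 74 = 599.40 in total (split across the unequal shares, but the aggregate is all that matters for the group sum).
The 8 free-riders keep 37 each, adding 296. Group total = 296 + 599.40 = 895.40.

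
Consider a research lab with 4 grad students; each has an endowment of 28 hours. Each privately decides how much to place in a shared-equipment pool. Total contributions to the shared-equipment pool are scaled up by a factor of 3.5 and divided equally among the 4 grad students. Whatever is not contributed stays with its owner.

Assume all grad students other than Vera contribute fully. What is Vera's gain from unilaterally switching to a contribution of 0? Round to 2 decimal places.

3.50 hours

Switching from a contribution of 28 to 0 lets Vera keep an extra 28 hours, but lowers the shared-equipment pool by 28, which costs Vera their own share of that drop: 3.5/4 × 28 = 24.50.
Net gain = 28 − 24.50 = 3.50. The private return per contributed unit (0.8750) is below 1, so free-riding is indeed the best response regardless of what the others do.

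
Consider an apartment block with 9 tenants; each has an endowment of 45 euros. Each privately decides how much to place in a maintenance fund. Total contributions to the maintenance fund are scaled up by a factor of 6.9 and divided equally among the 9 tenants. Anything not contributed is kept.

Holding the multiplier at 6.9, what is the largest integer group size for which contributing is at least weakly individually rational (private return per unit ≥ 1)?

Private return per unit is 6.9/(group size), which is ≥ 1 whenever the group size is ≤ 6.9.
The largest such integer is 6.

6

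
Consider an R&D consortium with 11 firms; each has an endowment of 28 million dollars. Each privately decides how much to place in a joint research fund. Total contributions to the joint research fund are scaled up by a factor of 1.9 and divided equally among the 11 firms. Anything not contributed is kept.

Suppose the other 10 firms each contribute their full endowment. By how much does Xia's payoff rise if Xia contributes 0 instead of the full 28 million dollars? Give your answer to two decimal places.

23.16 million dollars

Switching from a contribution of 28 to 0 lets Xia keep an extra 28 million dollars, but lowers the joint research fund by 28, which costs Xia their own share of that drop: 1.9/11 × 28 = 4.84.
Net gain = 28 − 4.84 = 23.16. The private return per contributed unit (0.1727) is below 1, so free-riding is indeed the best response regardless of what the others do.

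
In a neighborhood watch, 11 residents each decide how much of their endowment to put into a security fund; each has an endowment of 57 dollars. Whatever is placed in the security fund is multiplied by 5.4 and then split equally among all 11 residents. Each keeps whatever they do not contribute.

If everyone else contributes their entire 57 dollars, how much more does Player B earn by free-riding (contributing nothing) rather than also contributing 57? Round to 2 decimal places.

Switching from a contribution of 57 to 0 lets Player B keep an extra 57 dollars, but lowers the security fund by 57, which costs Player B their own share of that drop: 5.4/11 × 57 = 27.98.
Net gain = 57 − 27.98 = 29.02. The private return per contributed unit (0.4909) is below 1, so free-riding is indeed the best response regardless of what the others do.

29.02 dollars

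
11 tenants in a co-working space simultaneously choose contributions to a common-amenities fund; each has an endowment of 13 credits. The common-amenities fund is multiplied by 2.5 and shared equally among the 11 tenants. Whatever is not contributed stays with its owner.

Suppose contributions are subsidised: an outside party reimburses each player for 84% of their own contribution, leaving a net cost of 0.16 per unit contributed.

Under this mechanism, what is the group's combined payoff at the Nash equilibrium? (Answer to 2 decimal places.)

477.62 credits

The effective private return per unit is now (2.5/11) / 0.16 = 1.4205 > 1, so every player's dominant strategy flips to full contribution.
At the Nash equilibrium everyone contributes 13. Group total payoff = 11 × (13 × 0.84 + 2.5 × 13) = 477.62.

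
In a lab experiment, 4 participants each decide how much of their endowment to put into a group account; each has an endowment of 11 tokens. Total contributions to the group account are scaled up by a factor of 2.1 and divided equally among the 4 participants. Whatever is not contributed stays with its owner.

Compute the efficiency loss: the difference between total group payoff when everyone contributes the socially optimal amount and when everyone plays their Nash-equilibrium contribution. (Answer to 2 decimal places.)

Each contributed unit returns 2.1/4 = 0.5250 to its contributor — below 1 — so contributing 0 is dominant for every player. At the Nash equilibrium everyone keeps their 11, and the group total is 4 × 11 = 44.
Each contributed unit returns 2.100 to the group as a whole (0.5250 to each of 4 players), which exceeds 1, so the social optimum is full contribution: group total = 2.100 × 44 = 92.40.
Efficiency loss = 92.40 − 44 = 48.40.

48.40 tokens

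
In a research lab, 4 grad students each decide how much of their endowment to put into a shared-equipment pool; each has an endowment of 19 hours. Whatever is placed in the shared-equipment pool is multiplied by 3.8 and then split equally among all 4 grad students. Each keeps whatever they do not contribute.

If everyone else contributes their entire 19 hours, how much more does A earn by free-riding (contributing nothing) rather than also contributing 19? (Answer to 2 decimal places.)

0.95 hours

Switching from a contribution of 19 to 0 lets A keep an extra 19 hours, but lowers the shared-equipment pool by 19, which costs A their own share of that drop: 3.8/4 × 19 = 18.05.
Net gain = 19 − 18.05 = 0.95. The private return per contributed unit (0.9500) is below 1, so free-riding is indeed the best response regardless of what the others do.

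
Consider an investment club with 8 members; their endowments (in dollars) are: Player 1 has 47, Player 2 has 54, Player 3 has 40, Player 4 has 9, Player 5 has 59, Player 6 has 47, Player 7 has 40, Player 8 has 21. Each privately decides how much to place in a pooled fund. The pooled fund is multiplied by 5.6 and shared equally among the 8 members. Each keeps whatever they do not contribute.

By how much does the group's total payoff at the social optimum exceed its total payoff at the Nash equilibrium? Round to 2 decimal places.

The private return per contributed unit is 5.6/8 = 0.7000 < 1 for every player regardless of endowment, so the Nash equilibrium is zero contribution and the group total is Σ E_j = 47 + 54 + 40 + 9 + 59 + 47 + 40 + 21 = 317.
Each contributed unit returns 5.600 to the group, so the social optimum is full contribution by everyone: group total = 5.600 × 317 = 1775.20.
Efficiency loss = (5.600 − 1) × 317 = 1458.20.

1458.20 dollars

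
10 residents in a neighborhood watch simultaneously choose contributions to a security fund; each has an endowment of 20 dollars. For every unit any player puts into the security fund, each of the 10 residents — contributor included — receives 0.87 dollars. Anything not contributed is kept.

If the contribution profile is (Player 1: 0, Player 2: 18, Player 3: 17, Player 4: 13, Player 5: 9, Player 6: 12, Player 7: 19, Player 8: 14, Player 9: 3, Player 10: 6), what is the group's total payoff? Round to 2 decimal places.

Total contributed: 0 + 18 + 17 + 13 + 9 + 12 + 19 + 14 + 3 + 6 = 111; total kept: 10 × 20 − 111 = 89.
The security fund pays out 0.87 × 10 × 111 = 965.70 in aggregate.
Group total = 89 + 965.70 = 1054.70.

1054.70 dollars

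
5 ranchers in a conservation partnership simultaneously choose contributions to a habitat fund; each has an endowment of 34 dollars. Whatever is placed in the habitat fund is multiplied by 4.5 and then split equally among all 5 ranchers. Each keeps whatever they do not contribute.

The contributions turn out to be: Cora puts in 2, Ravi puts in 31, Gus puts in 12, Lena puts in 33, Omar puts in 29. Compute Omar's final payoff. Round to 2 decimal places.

Total contributed: 2 + 31 + 12 + 33 + 29 = 107.
Each receives 4.5 × 107 / 5 = 96.30 from the habitat fund.
Omar keeps 34 − 29 = 5, so Omar's payoff is 5 + 96.30 = 101.30.

101.30 dollars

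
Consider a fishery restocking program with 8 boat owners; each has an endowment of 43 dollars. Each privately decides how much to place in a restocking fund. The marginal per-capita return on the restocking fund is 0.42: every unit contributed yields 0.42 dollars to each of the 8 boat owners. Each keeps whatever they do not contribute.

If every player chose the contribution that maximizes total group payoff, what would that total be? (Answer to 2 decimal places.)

Each contributed unit returns 3.360 to the group as a whole (0.42 to each of 8 players), which exceeds 1, so the social optimum is full contribution: group total = 3.360 × 344 = 1155.84.

1155.84 dollars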